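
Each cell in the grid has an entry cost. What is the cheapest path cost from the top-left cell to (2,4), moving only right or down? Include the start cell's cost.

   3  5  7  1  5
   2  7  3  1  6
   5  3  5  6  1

23

Path (0,0) -> (1,0) -> (1,1) -> (1,2) -> (1,3) -> (1,4) -> (2,4): 3 + 2 + 7 + 3 + 1 + 6 + 1 = 23.
(Top row then right column would cost 28.)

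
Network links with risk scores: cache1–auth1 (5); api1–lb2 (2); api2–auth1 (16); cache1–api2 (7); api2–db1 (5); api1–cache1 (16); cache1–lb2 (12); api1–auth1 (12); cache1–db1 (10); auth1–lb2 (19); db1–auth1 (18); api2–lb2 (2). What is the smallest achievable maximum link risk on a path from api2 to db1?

5

Some routes from api2 to db1:
api2 - auth1 - cache1 - db1: max(16, 5, 10) = 16
api2 - db1: max(5) = 5
api2 - cache1 - db1: max(7, 10) = 10
api2 - lb2 - cache1 - db1: max(2, 12, 10) = 12
api2 - lb2 - api1 - auth1 - cache1 - db1: max(2, 2, 12, 5, 10) = 12
Best route has worst link 5.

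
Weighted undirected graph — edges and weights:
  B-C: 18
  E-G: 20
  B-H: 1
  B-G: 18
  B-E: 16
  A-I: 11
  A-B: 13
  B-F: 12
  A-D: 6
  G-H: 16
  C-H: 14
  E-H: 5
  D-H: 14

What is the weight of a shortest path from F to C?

A few of the F→C routes:
F → B → C: 12 + 18 = 30
F → B → E → H → C: 12 + 16 + 5 + 14 = 47
F → B → A → D → H → C: 12 + 13 + 6 + 14 + 14 = 59
F → B → G → H → C: 12 + 18 + 16 + 14 = 60
F → B → H → C: 12 + 1 + 14 = 27
Best route has total 27.

27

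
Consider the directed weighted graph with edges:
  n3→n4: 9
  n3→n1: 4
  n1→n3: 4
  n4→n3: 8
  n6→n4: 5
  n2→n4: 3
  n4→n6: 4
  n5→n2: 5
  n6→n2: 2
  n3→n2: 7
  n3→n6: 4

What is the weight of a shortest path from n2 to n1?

15

Candidate routes:
n2→n4→n3→n1: 3 + 8 + 4 = 15
Best route has total 15.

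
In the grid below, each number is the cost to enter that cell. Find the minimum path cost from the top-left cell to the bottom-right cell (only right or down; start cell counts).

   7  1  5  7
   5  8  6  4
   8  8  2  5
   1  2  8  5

31

Path [0,0] -> [0,1] -> [0,2] -> [1,2] -> [2,2] -> [2,3] -> [3,3]: 7 + 1 + 5 + 6 + 2 + 5 + 5 = 31.
(Top row then right column would cost 34.)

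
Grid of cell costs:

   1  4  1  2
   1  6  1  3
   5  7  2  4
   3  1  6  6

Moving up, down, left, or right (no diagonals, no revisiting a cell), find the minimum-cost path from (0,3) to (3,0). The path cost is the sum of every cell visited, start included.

16

Cheapest: (0,3) → (0,2) → (1,2) → (2,2) → (3,2) → (3,1) → (3,0)
  2 + 1 + 1 + 2 + 6 + 1 + 3 = 16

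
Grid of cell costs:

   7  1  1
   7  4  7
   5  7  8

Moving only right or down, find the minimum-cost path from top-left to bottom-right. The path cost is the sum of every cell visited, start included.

24

Path [0,0] → [0,1] → [0,2] → [1,2] → [2,2]: 7 + 1 + 1 + 7 + 8 = 24.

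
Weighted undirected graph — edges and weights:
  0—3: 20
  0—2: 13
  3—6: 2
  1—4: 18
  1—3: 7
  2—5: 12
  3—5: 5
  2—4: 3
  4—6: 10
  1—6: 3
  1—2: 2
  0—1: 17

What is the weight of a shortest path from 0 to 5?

25

Comparing a few candidate routes:
0 -> 3 -> 5: 20 + 5 = 25
0 -> 2 -> 1 -> 6 -> 3 -> 5: 13 + 2 + 3 + 2 + 5 = 25
0 -> 2 -> 5: 13 + 12 = 25
The minimum is 25.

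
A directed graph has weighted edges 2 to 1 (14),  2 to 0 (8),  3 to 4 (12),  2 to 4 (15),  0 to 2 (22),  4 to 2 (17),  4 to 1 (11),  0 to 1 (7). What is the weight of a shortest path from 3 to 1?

23

Candidate routes:
3→4→1: 12 + 11 = 23
3→4→2→1: 12 + 17 + 14 = 43
3→4→2→0→1: 12 + 17 + 8 + 7 = 44
Shortest: 23.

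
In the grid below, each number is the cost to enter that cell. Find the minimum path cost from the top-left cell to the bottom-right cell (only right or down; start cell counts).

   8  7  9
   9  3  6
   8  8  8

32

Cheapest: (0,0) (0,1) (1,1) (1,2) (2,2)
  8 + 7 + 3 + 6 + 8 = 32
For comparison, the top-then-right route costs 38.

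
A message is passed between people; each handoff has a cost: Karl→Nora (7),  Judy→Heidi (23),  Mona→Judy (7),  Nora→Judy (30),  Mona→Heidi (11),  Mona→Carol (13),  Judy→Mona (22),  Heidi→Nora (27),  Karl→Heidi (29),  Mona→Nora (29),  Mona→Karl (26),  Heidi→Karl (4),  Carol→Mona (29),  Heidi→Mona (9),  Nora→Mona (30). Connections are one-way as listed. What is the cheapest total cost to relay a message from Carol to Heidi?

Routes from Carol to Heidi:
Carol -> Mona -> Karl -> Nora -> Judy -> Heidi: 29 + 26 + 7 + 30 + 23 = 115
Carol -> Mona -> Heidi: 29 + 11 = 40
Carol -> Mona -> Karl -> Heidi: 29 + 26 + 29 = 84
Carol -> Mona -> Nora -> Judy -> Heidi: 29 + 29 + 30 + 23 = 111
Carol -> Mona -> Judy -> Heidi: 29 + 7 + 23 = 59
The minimum is 40.

40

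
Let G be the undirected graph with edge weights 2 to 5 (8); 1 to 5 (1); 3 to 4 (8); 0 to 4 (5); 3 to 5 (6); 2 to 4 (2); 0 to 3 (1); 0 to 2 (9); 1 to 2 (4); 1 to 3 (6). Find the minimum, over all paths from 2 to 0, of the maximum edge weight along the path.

5

Checking several routes:
2 -> 1 -> 5 -> 3 -> 4 -> 0: max(4, 1, 6, 8, 5) = 8
2 -> 1 -> 5 -> 3 -> 0: max(4, 1, 6, 1) = 6
2 -> 4 -> 0: max(2, 5) = 5
2 -> 1 -> 3 -> 0: max(4, 6, 1) = 6
Best route has worst link 5.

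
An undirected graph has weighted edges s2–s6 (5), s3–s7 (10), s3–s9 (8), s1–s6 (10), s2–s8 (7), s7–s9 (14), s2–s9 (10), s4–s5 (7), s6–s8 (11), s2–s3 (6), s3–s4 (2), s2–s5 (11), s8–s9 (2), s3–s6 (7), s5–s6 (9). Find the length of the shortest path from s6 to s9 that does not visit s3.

A few of the s6→s9 routes:
s6→s2→s9: 5 + 10 = 15
s6→s2→s8→s9: 5 + 7 + 2 = 14
s6→s8→s2→s9: 11 + 7 + 10 = 28
s6→s8→s9: 11 + 2 = 13
Shortest: 13.

13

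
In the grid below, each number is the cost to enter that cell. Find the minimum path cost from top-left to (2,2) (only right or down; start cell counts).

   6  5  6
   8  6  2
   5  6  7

26

Take (0,0)→(0,1)→(0,2)→(1,2)→(2,2) for a total of 6 + 5 + 6 + 2 + 7 = 26.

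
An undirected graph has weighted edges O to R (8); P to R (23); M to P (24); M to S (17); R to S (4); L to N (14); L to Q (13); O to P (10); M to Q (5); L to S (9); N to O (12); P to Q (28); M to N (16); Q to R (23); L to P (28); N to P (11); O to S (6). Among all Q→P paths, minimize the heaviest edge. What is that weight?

Checking several routes:
Q→L→S→O→P: max(13, 9, 6, 10) = 13
Q→L→S→R→O→N→P: max(13, 9, 4, 8, 12, 11) = 13
Q→L→S→R→O→P: max(13, 9, 4, 8, 10) = 13
Smallest bottleneck: 13.

13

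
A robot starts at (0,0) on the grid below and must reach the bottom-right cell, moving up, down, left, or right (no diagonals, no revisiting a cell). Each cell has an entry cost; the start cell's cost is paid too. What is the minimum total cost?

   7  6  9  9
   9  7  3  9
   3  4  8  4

Take r0c0 r0c1 r1c1 r1c2 r2c2 r2c3 for a total of 7 + 6 + 7 + 3 + 8 + 4 = 35.

35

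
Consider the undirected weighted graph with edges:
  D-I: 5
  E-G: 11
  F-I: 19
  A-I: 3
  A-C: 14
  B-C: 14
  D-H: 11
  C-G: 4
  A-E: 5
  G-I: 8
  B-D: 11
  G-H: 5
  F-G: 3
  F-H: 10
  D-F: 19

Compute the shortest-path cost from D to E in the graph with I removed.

Some routes from D to E avoiding I:
D→H→F→G→E: 11 + 10 + 3 + 11 = 35
D→F→G→E: 19 + 3 + 11 = 33
D→H→G→E: 11 + 5 + 11 = 27
D→H→G→C→A→E: 11 + 5 + 4 + 14 + 5 = 39
Shortest: 27.

27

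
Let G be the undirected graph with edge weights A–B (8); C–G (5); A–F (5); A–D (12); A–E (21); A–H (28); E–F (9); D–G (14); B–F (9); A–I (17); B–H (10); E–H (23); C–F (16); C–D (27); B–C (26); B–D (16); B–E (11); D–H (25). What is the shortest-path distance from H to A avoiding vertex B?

28

A few of the H→A routes:
H-E-F-A: 23 + 9 + 5 = 37
H-A: 28
H-D-A: 25 + 12 = 37
The minimum is 28.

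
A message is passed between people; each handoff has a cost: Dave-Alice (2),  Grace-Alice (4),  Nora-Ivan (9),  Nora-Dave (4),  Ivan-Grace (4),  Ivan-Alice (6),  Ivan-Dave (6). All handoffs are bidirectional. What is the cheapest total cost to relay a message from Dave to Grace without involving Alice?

10

Routes from Dave to Grace avoiding Alice:
Dave -> Ivan -> Grace: 6 + 4 = 10
Dave -> Nora -> Ivan -> Grace: 4 + 9 + 4 = 17
The minimum is 10.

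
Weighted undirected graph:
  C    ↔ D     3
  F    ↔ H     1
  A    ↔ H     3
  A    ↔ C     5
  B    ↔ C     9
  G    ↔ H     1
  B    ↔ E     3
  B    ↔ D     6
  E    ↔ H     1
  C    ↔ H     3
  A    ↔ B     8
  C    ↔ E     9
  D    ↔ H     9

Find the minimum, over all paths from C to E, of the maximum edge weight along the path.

3

Checking several routes:
C - H - A - B - E: max(3, 3, 8, 3) = 8
C - A - B - E: max(5, 8, 3) = 8
C - H - E: max(3, 1) = 3
C - A - H - E: max(5, 3, 1) = 5
C - D - B - E: max(3, 6, 3) = 6
C - D - B - A - H - E: max(3, 6, 8, 3, 1) = 8
Best route has worst link 3.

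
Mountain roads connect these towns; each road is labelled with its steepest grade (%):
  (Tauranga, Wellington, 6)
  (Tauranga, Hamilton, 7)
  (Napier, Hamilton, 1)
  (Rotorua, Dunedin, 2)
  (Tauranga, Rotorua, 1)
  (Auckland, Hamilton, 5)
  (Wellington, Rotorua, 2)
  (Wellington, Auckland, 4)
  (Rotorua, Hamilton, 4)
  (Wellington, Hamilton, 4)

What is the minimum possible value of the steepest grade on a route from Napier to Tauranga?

4

A few of the Napier→Tauranga routes:
Napier-Hamilton-Rotorua-Wellington-Tauranga: max(1, 4, 2, 6) = 6
Napier-Hamilton-Wellington-Rotorua-Tauranga: max(1, 4, 2, 1) = 4
Napier-Hamilton-Rotorua-Tauranga: max(1, 4, 1) = 4
Napier-Hamilton-Auckland-Wellington-Rotorua-Tauranga: max(1, 5, 4, 2, 1) = 5
Best route has worst link 4%.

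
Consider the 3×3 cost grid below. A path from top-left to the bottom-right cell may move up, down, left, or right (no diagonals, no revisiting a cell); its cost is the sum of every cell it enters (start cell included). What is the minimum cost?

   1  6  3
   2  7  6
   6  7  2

Take [0,0] → [0,1] → [0,2] → [1,2] → [2,2] for a total of 1 + 6 + 3 + 6 + 2 = 18.

18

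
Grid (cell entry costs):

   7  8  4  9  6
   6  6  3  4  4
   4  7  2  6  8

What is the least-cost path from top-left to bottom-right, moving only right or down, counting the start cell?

Cheapest: r0c0 → r0c1 → r0c2 → r1c2 → r1c3 → r1c4 → r2c4
  7 + 8 + 4 + 3 + 4 + 4 + 8 = 38
For comparison, the top-then-right route costs 46.

38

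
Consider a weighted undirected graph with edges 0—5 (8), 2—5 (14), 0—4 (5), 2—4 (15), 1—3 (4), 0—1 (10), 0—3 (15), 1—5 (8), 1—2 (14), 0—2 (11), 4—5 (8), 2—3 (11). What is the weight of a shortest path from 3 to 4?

19

Some routes from 3 to 4:
3-1-0-4: 4 + 10 + 5 = 19
3-1-5-4: 4 + 8 + 8 = 20
3-1-5-0-4: 4 + 8 + 8 + 5 = 25
3-0-4: 15 + 5 = 20
3-2-4: 11 + 15 = 26
Best route has total 19.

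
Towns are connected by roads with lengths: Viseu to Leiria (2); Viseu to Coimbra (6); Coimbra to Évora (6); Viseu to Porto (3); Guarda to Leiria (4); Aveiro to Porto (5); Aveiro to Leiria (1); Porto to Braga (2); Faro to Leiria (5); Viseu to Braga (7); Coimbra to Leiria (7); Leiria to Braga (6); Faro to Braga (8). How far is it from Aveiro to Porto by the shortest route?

Some routes from Aveiro to Porto:
Aveiro-Leiria-Viseu-Braga-Porto: 1 + 2 + 7 + 2 = 12
Aveiro-Leiria-Viseu-Porto: 1 + 2 + 3 = 6
Aveiro-Leiria-Braga-Porto: 1 + 6 + 2 = 9
Aveiro-Porto: 5
Best route has total 5.

5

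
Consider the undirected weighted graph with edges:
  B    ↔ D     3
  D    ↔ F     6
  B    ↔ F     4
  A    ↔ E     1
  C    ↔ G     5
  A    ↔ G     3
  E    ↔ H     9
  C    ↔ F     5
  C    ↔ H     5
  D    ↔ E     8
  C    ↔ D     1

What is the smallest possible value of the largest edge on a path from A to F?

A few of the A→F routes:
A - G - C - D - F: max(3, 5, 1, 6) = 6
A - G - C - F: max(3, 5, 5) = 5
A - G - C - D - B - F: max(3, 5, 1, 3, 4) = 5
A - E - D - F: max(1, 8, 6) = 8
The minimum achievable maximum is 5.

5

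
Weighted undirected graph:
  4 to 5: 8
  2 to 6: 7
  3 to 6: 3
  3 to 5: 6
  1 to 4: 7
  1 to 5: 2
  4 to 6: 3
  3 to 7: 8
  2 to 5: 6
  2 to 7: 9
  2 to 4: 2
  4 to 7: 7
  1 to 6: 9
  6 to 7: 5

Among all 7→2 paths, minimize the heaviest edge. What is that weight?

Checking several routes:
7 - 6 - 2: max(5, 7) = 7
7 - 6 - 3 - 5 - 2: max(5, 3, 6, 6) = 6
7 - 6 - 4 - 1 - 5 - 2: max(5, 3, 7, 2, 6) = 7
7 - 4 - 6 - 3 - 5 - 2: max(7, 3, 3, 6, 6) = 7
7 - 6 - 4 - 2: max(5, 3, 2) = 5
7 - 6 - 3 - 5 - 1 - 4 - 2: max(5, 3, 6, 2, 7, 2) = 7
The minimum achievable maximum is 5.

5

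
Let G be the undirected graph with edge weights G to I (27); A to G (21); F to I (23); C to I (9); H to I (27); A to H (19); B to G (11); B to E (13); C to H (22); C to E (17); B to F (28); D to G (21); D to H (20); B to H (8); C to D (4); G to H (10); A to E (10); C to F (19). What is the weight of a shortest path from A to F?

A few of the A→F routes:
A-E-C-F: 10 + 17 + 19 = 46
A-H-B-F: 19 + 8 + 28 = 55
A-E-B-F: 10 + 13 + 28 = 51
A-E-C-I-F: 10 + 17 + 9 + 23 = 59
Shortest: 46.

46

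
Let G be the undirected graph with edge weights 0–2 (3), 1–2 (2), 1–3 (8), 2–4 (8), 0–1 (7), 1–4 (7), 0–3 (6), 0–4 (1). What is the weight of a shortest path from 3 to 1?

8

Comparing a few candidate routes:
3 - 0 - 2 - 1: 6 + 3 + 2 = 11
3 - 1: 8
3 - 0 - 1: 6 + 7 = 13
Shortest: 8.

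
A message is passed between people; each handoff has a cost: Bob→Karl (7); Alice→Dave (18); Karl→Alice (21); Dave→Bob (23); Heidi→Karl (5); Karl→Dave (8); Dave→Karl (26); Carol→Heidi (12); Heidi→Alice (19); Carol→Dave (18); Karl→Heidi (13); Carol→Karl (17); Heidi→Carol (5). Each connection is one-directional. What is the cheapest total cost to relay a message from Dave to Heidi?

39

Routes from Dave to Heidi:
Dave - Karl - Heidi: 26 + 13 = 39
Dave - Bob - Karl - Heidi: 23 + 7 + 13 = 43
Shortest: 39.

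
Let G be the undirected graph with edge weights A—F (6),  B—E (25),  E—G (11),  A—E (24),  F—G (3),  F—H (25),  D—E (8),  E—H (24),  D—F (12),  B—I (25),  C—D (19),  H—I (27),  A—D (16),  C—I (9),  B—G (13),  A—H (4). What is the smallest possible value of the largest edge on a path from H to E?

Comparing a few candidate routes:
H - A - D - F - G - E: max(4, 16, 12, 3, 11) = 16
H - A - F - G - E: max(4, 6, 3, 11) = 11
H - A - D - E: max(4, 16, 8) = 16
H - A - F - D - E: max(4, 6, 12, 8) = 12
Best route has worst link 11.

11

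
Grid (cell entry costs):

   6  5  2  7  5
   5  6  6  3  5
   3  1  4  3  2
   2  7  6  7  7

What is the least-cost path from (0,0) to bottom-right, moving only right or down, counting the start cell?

One optimal route is r0c0 -> r1c0 -> r2c0 -> r2c1 -> r2c2 -> r2c3 -> r2c4 -> r3c4.
Its cost is 6 + 5 + 3 + 1 + 4 + 3 + 2 + 7 = 31.

31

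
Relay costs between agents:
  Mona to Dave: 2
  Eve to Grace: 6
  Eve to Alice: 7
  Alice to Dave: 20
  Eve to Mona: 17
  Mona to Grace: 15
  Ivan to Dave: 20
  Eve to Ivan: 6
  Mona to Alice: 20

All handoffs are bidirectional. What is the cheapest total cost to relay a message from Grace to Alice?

Comparing a few candidate routes:
Grace→Mona→Alice: 15 + 20 = 35
Grace→Mona→Dave→Alice: 15 + 2 + 20 = 37
Grace→Eve→Alice: 6 + 7 = 13
Shortest: 13.

13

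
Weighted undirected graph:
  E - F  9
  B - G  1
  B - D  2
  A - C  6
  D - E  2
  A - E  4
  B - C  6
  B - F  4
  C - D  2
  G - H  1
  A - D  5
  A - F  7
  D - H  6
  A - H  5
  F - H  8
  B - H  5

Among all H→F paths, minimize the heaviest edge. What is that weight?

Some routes from H to F:
H→D→A→C→B→F: max(6, 5, 6, 6, 4) = 6
H→A→D→B→F: max(5, 5, 2, 4) = 5
H→B→F: max(5, 4) = 5
H→A→E→D→B→F: max(5, 4, 2, 2, 4) = 5
H→G→B→F: max(1, 1, 4) = 4
Smallest bottleneck: 4.

4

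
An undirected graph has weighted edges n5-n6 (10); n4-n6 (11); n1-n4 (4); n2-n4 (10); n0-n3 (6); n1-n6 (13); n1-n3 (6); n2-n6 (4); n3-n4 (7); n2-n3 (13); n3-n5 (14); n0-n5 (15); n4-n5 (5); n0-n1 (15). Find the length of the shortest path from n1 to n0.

12

Some routes from n1 to n0:
n1-n4-n3-n0: 4 + 7 + 6 = 17
n1-n4-n5-n0: 4 + 5 + 15 = 24
n1-n3-n0: 6 + 6 = 12
n1-n0: 15
The minimum is 12.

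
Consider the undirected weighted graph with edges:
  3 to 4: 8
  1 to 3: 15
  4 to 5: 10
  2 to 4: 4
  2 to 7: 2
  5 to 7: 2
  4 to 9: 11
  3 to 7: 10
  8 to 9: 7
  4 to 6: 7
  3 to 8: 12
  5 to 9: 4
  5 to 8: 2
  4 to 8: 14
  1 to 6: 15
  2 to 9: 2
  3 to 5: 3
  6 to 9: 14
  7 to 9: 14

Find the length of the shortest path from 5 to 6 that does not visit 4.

Comparing a few candidate routes:
5 - 8 - 9 - 6: 2 + 7 + 14 = 23
5 - 7 - 2 - 9 - 6: 2 + 2 + 2 + 14 = 20
5 - 7 - 9 - 6: 2 + 14 + 14 = 30
5 - 3 - 1 - 6: 3 + 15 + 15 = 33
5 - 9 - 6: 4 + 14 = 18
5 - 3 - 7 - 2 - 9 - 6: 3 + 10 + 2 + 2 + 14 = 31
Shortest: 18.

18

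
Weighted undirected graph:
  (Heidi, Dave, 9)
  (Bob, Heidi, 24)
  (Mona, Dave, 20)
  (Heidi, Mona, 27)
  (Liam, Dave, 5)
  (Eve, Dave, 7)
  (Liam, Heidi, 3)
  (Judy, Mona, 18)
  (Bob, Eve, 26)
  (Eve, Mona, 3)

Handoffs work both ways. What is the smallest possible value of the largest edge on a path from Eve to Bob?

A few of the Eve→Bob routes:
Eve -> Mona -> Dave -> Liam -> Heidi -> Bob: max(3, 20, 5, 3, 24) = 24
Eve -> Dave -> Liam -> Heidi -> Bob: max(7, 5, 3, 24) = 24
Eve -> Mona -> Dave -> Heidi -> Bob: max(3, 20, 9, 24) = 24
Eve -> Bob: max(26) = 26
Eve -> Dave -> Mona -> Heidi -> Bob: max(7, 20, 27, 24) = 27
Eve -> Dave -> Heidi -> Bob: max(7, 9, 24) = 24
Best route has worst link 24.

24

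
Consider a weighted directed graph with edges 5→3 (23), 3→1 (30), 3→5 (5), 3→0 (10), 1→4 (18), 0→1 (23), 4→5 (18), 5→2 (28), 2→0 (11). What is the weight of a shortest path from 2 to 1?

Routes from 2 to 1:
2→0→1: 11 + 23 = 34
The minimum is 34.

34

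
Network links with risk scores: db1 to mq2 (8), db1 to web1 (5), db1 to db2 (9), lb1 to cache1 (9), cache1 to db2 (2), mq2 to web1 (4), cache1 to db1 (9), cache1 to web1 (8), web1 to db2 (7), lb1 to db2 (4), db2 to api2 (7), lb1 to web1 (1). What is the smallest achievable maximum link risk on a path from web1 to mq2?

Comparing a few candidate routes:
web1→lb1→db2→cache1→db1→mq2: max(1, 4, 2, 9, 8) = 9
web1→db1→mq2: max(5, 8) = 8
web1→lb1→cache1→db2→db1→mq2: max(1, 9, 2, 9, 8) = 9
web1→mq2: max(4) = 4
web1→lb1→cache1→db1→mq2: max(1, 9, 9, 8) = 9
Smallest bottleneck: 4.

4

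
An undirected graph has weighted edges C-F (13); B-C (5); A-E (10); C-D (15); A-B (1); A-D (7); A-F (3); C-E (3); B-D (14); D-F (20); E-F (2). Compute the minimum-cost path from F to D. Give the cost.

10

Comparing a few candidate routes:
F→E→C→B→A→D: 2 + 3 + 5 + 1 + 7 = 18
F→A→B→D: 3 + 1 + 14 = 18
F→A→D: 3 + 7 = 10
The minimum is 10.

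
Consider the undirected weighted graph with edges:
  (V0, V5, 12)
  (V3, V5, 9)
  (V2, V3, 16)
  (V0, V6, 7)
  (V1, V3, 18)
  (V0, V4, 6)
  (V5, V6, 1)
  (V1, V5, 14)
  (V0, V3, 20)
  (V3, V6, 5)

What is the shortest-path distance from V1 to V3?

Some routes from V1 to V3:
V1-V5-V0-V6-V3: 14 + 12 + 7 + 5 = 38
V1-V5-V3: 14 + 9 = 23
V1-V3: 18
V1-V5-V6-V3: 14 + 1 + 5 = 20
Best route has total 18.

18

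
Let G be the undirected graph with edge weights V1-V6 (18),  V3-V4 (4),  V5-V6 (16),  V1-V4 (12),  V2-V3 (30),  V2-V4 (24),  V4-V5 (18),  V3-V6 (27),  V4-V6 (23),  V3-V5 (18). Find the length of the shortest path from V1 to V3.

Some routes from V1 to V3:
V1 - V6 - V3: 18 + 27 = 45
V1 - V6 - V4 - V3: 18 + 23 + 4 = 45
V1 - V4 - V3: 12 + 4 = 16
Best route has total 16.

16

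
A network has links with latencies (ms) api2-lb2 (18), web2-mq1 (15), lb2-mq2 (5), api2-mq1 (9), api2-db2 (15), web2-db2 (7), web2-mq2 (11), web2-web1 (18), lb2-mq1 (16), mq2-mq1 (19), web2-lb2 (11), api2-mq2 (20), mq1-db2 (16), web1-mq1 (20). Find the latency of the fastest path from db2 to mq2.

A few of the db2→mq2 routes:
db2→web2→lb2→mq2: 7 + 11 + 5 = 23
db2→api2→mq2: 15 + 20 = 35
db2→web2→mq2: 7 + 11 = 18
db2→mq1→mq2: 16 + 19 = 35
Best route has total 18 ms.

18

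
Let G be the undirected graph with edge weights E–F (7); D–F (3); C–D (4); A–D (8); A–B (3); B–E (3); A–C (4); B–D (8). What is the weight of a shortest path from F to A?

Routes from F to A:
F→E→B→D→C→A: 7 + 3 + 8 + 4 + 4 = 26
F→D→A: 3 + 8 = 11
F→D→C→A: 3 + 4 + 4 = 11
F→D→B→A: 3 + 8 + 3 = 14
F→E→B→D→A: 7 + 3 + 8 + 8 = 26
F→E→B→A: 7 + 3 + 3 = 13
Shortest: 11.

11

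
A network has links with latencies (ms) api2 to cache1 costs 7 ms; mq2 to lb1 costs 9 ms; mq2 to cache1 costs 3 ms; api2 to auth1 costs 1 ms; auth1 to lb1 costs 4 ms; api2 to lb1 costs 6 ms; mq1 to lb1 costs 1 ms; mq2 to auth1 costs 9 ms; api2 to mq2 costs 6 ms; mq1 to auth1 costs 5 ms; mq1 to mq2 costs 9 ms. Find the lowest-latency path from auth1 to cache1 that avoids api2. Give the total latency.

Checking several routes:
auth1 - mq2 - cache1: 9 + 3 = 12
auth1 - lb1 - mq2 - cache1: 4 + 9 + 3 = 16
auth1 - lb1 - mq1 - mq2 - cache1: 4 + 1 + 9 + 3 = 17
auth1 - mq1 - mq2 - cache1: 5 + 9 + 3 = 17
Best route has total 12 ms.

12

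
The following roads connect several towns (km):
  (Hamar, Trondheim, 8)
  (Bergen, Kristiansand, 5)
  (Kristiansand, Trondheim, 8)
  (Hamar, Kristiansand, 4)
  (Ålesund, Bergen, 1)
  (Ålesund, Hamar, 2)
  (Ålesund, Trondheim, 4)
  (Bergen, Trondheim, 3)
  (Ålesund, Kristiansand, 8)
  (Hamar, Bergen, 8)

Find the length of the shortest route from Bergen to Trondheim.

Comparing a few candidate routes:
Bergen → Ålesund → Trondheim: 1 + 4 = 5
Bergen → Ålesund → Hamar → Trondheim: 1 + 2 + 8 = 11
Bergen → Trondheim: 3
The minimum is 3 km.

3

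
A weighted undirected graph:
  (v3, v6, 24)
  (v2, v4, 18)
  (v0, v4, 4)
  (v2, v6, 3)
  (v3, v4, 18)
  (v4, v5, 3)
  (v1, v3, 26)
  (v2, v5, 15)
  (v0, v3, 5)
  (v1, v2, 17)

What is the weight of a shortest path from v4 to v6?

21

Some routes from v4 to v6:
v4 → v3 → v6: 18 + 24 = 42
v4 → v0 → v3 → v1 → v2 → v6: 4 + 5 + 26 + 17 + 3 = 55
v4 → v0 → v3 → v6: 4 + 5 + 24 = 33
v4 → v2 → v6: 18 + 3 = 21
v4 → v5 → v2 → v6: 3 + 15 + 3 = 21
Best route has total 21.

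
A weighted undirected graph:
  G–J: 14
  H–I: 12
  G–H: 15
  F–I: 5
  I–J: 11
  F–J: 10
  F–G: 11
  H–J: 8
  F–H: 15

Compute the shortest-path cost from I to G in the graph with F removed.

25

Paths from I to G avoiding F:
I - J - G: 11 + 14 = 25
I - H - G: 12 + 15 = 27
I - H - J - G: 12 + 8 + 14 = 34
I - J - H - G: 11 + 8 + 15 = 34
The minimum is 25.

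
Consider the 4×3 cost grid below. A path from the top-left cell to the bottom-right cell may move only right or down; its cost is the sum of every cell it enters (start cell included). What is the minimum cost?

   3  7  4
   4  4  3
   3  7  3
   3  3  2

18

Best path: [0,0]→[1,0]→[2,0]→[3,0]→[3,1]→[3,2]
Cost: 3 + 4 + 3 + 3 + 3 + 2 = 18
For comparison, the top-then-right route costs 22.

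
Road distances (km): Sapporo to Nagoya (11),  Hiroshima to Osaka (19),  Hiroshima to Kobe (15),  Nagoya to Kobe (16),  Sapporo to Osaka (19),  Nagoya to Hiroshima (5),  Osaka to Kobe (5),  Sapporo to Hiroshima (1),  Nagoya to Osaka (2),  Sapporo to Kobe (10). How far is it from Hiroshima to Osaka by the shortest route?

7

A few of the Hiroshima→Osaka routes:
Hiroshima → Sapporo → Osaka: 1 + 19 = 20
Hiroshima → Osaka: 19
Hiroshima → Sapporo → Kobe → Osaka: 1 + 10 + 5 = 16
Hiroshima → Kobe → Osaka: 15 + 5 = 20
Hiroshima → Sapporo → Nagoya → Osaka: 1 + 11 + 2 = 14
Hiroshima → Nagoya → Osaka: 5 + 2 = 7
Shortest: 7 km.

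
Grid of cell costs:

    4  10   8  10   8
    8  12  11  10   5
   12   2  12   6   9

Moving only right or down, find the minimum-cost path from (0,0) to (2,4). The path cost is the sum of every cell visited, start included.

53

Path [0,0] -> [1,0] -> [1,1] -> [2,1] -> [2,2] -> [2,3] -> [2,4]: 4 + 8 + 12 + 2 + 12 + 6 + 9 = 53.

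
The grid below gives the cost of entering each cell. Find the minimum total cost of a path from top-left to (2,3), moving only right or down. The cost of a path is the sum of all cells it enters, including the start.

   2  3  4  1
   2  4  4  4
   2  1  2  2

Path (0,0) → (1,0) → (2,0) → (2,1) → (2,2) → (2,3): 2 + 2 + 2 + 1 + 2 + 2 = 11.
For comparison, the top-then-right route costs 16.

11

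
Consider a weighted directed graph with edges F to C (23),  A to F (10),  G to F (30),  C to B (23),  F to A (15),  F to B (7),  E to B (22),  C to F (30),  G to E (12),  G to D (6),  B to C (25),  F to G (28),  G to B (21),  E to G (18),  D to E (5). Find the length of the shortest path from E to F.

Candidate routes:
E - B - C - F: 22 + 25 + 30 = 77
E - G - B - C - F: 18 + 21 + 25 + 30 = 94
E - G - F: 18 + 30 = 48
The minimum is 48.

48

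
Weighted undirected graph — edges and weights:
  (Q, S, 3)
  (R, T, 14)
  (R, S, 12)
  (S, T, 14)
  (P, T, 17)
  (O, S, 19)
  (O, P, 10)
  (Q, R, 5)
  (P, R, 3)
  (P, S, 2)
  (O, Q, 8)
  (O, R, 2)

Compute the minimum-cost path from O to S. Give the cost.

A few of the O→S routes:
O → Q → S: 8 + 3 = 11
O → R → P → S: 2 + 3 + 2 = 7
O → P → S: 10 + 2 = 12
O → R → S: 2 + 12 = 14
O → R → Q → S: 2 + 5 + 3 = 10
Shortest: 7.

7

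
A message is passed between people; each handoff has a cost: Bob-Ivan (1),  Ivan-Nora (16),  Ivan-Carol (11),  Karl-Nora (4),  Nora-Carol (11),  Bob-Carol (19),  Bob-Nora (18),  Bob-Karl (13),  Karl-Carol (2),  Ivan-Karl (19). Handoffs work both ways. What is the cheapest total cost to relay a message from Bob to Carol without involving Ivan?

Candidate routes:
Bob - Carol: 19
Bob - Karl - Carol: 13 + 2 = 15
Bob - Karl - Nora - Carol: 13 + 4 + 11 = 28
Bob - Nora - Karl - Carol: 18 + 4 + 2 = 24
Bob - Nora - Carol: 18 + 11 = 29
Best route has total 15.

15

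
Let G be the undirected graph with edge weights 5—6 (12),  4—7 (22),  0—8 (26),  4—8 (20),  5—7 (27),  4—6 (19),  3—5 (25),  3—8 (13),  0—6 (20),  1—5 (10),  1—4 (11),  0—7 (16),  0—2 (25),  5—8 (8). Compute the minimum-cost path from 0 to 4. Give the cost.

Checking several routes:
0 - 6 - 4: 20 + 19 = 39
0 - 7 - 4: 16 + 22 = 38
0 - 8 - 4: 26 + 20 = 46
Shortest: 38.

38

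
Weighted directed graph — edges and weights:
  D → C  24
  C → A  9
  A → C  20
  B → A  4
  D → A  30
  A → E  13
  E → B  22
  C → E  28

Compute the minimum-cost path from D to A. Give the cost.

Candidate routes:
D→A: 30
D→C→E→B→A: 24 + 28 + 22 + 4 = 78
D→C→A: 24 + 9 = 33
Shortest: 30.

30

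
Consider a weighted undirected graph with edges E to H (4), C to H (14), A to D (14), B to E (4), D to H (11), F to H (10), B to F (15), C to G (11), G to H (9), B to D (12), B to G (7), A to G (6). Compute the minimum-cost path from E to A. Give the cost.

17

Some routes from E to A:
E-B-G-A: 4 + 7 + 6 = 17
E-H-D-A: 4 + 11 + 14 = 29
E-H-G-A: 4 + 9 + 6 = 19
Best route has total 17.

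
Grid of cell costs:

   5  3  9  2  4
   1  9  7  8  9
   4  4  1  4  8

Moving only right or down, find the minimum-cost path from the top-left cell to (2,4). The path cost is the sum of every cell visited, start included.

27

Best path: (0,0) (1,0) (2,0) (2,1) (2,2) (2,3) (2,4)
Cost: 5 + 1 + 4 + 4 + 1 + 4 + 8 = 27
(Top row then right column would cost 40.)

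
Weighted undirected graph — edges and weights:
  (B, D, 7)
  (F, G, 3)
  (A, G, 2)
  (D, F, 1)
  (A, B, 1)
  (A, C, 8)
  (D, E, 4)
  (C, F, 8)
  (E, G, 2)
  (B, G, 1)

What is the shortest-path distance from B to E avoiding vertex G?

11

Candidate routes:
B-A-C-F-D-E: 1 + 8 + 8 + 1 + 4 = 22
B-D-E: 7 + 4 = 11
Best route has total 11.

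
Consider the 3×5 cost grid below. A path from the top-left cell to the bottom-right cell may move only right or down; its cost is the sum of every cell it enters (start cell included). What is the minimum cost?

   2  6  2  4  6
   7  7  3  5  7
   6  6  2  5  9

29

Take (0,0) -> (0,1) -> (0,2) -> (1,2) -> (2,2) -> (2,3) -> (2,4) for a total of 2 + 6 + 2 + 3 + 2 + 5 + 9 = 29.
For comparison, the top-then-right route costs 36.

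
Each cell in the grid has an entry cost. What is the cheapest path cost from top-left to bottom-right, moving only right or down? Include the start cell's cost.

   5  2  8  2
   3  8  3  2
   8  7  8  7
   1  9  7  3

One optimal route is [0,0] -> [0,1] -> [0,2] -> [0,3] -> [1,3] -> [2,3] -> [3,3].
Its cost is 5 + 2 + 8 + 2 + 2 + 7 + 3 = 29.

29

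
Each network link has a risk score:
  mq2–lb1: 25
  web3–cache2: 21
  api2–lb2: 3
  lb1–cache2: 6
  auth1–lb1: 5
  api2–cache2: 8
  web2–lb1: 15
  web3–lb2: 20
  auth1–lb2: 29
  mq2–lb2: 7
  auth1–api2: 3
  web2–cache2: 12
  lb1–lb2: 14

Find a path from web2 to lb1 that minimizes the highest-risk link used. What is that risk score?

Checking several routes:
web2 → cache2 → lb1: max(12, 6) = 12
web2 → lb1: max(15) = 15
web2 → cache2 → api2 → auth1 → lb1: max(12, 8, 3, 5) = 12
web2 → cache2 → web3 → lb2 → lb1: max(12, 21, 20, 14) = 21
web2 → cache2 → api2 → lb2 → lb1: max(12, 8, 3, 14) = 14
Best route has worst link 12.

12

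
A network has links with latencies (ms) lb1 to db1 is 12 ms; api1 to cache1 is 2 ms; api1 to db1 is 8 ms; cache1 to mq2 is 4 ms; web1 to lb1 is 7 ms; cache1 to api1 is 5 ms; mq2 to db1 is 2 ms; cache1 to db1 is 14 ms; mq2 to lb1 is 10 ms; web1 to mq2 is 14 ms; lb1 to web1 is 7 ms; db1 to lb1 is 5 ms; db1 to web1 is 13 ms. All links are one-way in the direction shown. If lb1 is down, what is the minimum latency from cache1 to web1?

19

Candidate routes:
cache1 - mq2 - db1 - web1: 4 + 2 + 13 = 19
cache1 - api1 - db1 - web1: 5 + 8 + 13 = 26
cache1 - db1 - web1: 14 + 13 = 27
The minimum is 19 ms.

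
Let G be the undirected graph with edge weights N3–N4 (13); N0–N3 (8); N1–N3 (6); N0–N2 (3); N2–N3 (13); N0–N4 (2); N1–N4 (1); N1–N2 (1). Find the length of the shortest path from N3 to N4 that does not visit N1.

Paths from N3 to N4 avoiding N1:
N3→N0→N4: 8 + 2 = 10
N3→N4: 13
N3→N2→N0→N4: 13 + 3 + 2 = 18
The minimum is 10.

10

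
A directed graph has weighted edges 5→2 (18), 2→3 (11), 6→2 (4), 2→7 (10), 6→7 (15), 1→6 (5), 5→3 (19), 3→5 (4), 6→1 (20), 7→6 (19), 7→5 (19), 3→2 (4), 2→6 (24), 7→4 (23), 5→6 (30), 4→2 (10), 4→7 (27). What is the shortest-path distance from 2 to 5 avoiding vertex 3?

Candidate routes:
2-6-7-5: 24 + 15 + 19 = 58
2-7-5: 10 + 19 = 29
The minimum is 29.

29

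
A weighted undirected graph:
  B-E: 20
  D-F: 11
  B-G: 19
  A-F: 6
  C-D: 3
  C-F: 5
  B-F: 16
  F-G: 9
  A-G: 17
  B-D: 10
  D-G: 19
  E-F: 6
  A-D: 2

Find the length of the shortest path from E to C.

11

Checking several routes:
E → F → C: 6 + 5 = 11
E → F → B → D → C: 6 + 16 + 10 + 3 = 35
E → B → D → C: 20 + 10 + 3 = 33
E → F → G → A → D → C: 6 + 9 + 17 + 2 + 3 = 37
E → F → D → C: 6 + 11 + 3 = 20
E → F → A → D → C: 6 + 6 + 2 + 3 = 17
Shortest: 11.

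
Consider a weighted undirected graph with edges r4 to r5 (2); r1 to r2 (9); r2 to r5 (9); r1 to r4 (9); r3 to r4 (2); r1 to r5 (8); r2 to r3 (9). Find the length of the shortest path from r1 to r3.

Routes from r1 to r3:
r1→r5→r4→r3: 8 + 2 + 2 = 12
r1→r2→r3: 9 + 9 = 18
r1→r2→r5→r4→r3: 9 + 9 + 2 + 2 = 22
r1→r5→r2→r3: 8 + 9 + 9 = 26
r1→r4→r3: 9 + 2 = 11
r1→r4→r5→r2→r3: 9 + 2 + 9 + 9 = 29
Best route has total 11.

11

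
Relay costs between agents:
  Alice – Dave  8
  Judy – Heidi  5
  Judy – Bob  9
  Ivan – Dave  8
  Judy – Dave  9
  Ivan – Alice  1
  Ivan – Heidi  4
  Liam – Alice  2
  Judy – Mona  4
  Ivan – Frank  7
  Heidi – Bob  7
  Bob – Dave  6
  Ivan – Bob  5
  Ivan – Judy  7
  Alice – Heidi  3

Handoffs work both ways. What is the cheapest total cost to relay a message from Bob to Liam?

8

A few of the Bob→Liam routes:
Bob -> Ivan -> Heidi -> Alice -> Liam: 5 + 4 + 3 + 2 = 14
Bob -> Heidi -> Alice -> Liam: 7 + 3 + 2 = 12
Bob -> Ivan -> Alice -> Liam: 5 + 1 + 2 = 8
Bob -> Heidi -> Ivan -> Alice -> Liam: 7 + 4 + 1 + 2 = 14
Shortest: 8.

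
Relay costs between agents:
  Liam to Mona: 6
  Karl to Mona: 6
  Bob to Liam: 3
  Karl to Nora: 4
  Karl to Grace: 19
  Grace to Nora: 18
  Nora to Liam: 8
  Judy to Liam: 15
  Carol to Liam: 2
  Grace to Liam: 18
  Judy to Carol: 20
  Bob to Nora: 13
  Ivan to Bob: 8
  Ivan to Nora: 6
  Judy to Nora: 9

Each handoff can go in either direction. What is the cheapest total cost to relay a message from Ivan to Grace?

Checking several routes:
Ivan -> Nora -> Karl -> Grace: 6 + 4 + 19 = 29
Ivan -> Bob -> Liam -> Grace: 8 + 3 + 18 = 29
Ivan -> Nora -> Grace: 6 + 18 = 24
Best route has total 24.

24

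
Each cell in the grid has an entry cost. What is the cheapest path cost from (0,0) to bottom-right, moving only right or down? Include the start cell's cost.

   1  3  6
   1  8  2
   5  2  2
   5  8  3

14

Path (0,0) -> (1,0) -> (2,0) -> (2,1) -> (2,2) -> (3,2): 1 + 1 + 5 + 2 + 2 + 3 = 14.
For comparison, the top-then-right route costs 17.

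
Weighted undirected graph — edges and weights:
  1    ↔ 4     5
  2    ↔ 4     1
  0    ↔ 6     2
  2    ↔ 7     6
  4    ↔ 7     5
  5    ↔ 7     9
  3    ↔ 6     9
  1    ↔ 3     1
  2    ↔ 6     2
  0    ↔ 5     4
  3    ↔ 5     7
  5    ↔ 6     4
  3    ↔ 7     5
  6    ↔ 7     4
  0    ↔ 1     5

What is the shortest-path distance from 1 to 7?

6

Some routes from 1 to 7:
1→4→7: 5 + 5 = 10
1→3→7: 1 + 5 = 6
1→4→2→6→7: 5 + 1 + 2 + 4 = 12
1→0→6→7: 5 + 2 + 4 = 11
1→3→6→7: 1 + 9 + 4 = 14
1→4→2→7: 5 + 1 + 6 = 12
Best route has total 6.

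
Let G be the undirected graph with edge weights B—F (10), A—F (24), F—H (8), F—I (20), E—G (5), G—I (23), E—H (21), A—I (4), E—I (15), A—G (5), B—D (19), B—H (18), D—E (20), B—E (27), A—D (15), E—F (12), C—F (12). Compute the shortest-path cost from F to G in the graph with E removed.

29

A few of the F→G routes:
F → I → A → G: 20 + 4 + 5 = 29
F → A → I → G: 24 + 4 + 23 = 51
F → I → G: 20 + 23 = 43
F → H → B → D → A → G: 8 + 18 + 19 + 15 + 5 = 65
F → B → D → A → G: 10 + 19 + 15 + 5 = 49
F → A → G: 24 + 5 = 29
The minimum is 29.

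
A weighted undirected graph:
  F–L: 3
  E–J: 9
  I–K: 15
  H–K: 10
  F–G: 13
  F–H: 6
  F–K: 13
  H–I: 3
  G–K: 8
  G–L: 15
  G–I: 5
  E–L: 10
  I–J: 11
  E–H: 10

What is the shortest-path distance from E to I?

13

A few of the E→I routes:
E - L - G - I: 10 + 15 + 5 = 30
E - L - F - H - I: 10 + 3 + 6 + 3 = 22
E - L - F - G - I: 10 + 3 + 13 + 5 = 31
E - J - I: 9 + 11 = 20
E - H - I: 10 + 3 = 13
Best route has total 13.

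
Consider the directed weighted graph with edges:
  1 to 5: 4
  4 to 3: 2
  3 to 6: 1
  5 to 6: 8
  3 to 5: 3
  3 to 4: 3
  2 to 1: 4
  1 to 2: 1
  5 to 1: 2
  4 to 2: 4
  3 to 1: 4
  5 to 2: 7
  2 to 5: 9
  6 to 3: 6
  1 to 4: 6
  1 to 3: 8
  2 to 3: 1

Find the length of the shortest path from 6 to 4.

9

Routes from 6 to 4:
6→3→5→1→4: 6 + 3 + 2 + 6 = 17
6→3→4: 6 + 3 = 9
6→3→1→4: 6 + 4 + 6 = 16
6→3→5→2→1→4: 6 + 3 + 7 + 4 + 6 = 26
Shortest: 9.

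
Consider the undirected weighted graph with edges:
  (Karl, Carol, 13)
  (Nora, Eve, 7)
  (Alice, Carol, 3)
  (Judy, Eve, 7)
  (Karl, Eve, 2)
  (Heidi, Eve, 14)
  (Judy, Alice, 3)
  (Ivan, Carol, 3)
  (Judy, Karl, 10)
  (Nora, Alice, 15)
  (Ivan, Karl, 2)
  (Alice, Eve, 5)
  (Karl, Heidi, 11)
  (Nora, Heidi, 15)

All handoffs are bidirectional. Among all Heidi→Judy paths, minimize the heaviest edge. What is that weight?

11

Some routes from Heidi to Judy:
Heidi → Karl → Eve → Alice → Judy: max(11, 2, 5, 3) = 11
Heidi → Karl → Ivan → Carol → Alice → Eve → Judy: max(11, 2, 3, 3, 5, 7) = 11
Heidi → Karl → Eve → Judy: max(11, 2, 7) = 11
Heidi → Karl → Ivan → Carol → Alice → Judy: max(11, 2, 3, 3, 3) = 11
Best route has worst link 11.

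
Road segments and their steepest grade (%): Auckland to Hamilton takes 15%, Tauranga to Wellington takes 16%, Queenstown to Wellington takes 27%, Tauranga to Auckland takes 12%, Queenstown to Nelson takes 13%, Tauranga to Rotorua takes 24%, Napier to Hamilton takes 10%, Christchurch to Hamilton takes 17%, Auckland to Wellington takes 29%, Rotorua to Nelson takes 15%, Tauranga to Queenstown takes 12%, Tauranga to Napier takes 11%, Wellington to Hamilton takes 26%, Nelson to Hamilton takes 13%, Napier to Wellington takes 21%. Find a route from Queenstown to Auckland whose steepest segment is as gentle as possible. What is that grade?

12

Checking several routes:
Queenstown -> Tauranga -> Auckland: max(12, 12) = 12
Queenstown -> Nelson -> Hamilton -> Auckland: max(13, 13, 15) = 15
Queenstown -> Tauranga -> Napier -> Hamilton -> Auckland: max(12, 11, 10, 15) = 15
Queenstown -> Nelson -> Hamilton -> Napier -> Tauranga -> Auckland: max(13, 13, 10, 11, 12) = 13
The minimum achievable maximum is 12%.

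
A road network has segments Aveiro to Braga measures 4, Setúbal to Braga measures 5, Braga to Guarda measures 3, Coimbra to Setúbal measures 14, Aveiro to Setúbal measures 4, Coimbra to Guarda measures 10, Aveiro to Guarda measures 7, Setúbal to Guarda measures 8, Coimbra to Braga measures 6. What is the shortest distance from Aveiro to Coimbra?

A few of the Aveiro→Coimbra routes:
Aveiro → Braga → Coimbra: 4 + 6 = 10
Aveiro → Guarda → Coimbra: 7 + 10 = 17
Aveiro → Setúbal → Braga → Coimbra: 4 + 5 + 6 = 15
Aveiro → Guarda → Braga → Coimbra: 7 + 3 + 6 = 16
The minimum is 10.

10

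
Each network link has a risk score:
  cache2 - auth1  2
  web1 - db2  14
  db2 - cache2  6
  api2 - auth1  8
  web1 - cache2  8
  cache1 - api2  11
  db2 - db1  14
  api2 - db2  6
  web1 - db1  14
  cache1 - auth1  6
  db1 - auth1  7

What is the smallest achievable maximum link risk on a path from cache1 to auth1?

Some routes from cache1 to auth1:
cache1-auth1: max(6) = 6
cache1-api2-db2-web1-cache2-auth1: max(11, 6, 14, 8, 2) = 14
cache1-api2-db2-cache2-web1-db1-auth1: max(11, 6, 6, 8, 14, 7) = 14
cache1-api2-auth1: max(11, 8) = 11
cache1-api2-db2-cache2-auth1: max(11, 6, 6, 2) = 11
cache1-api2-db2-web1-db1-auth1: max(11, 6, 14, 14, 7) = 14
Smallest bottleneck: 6.

6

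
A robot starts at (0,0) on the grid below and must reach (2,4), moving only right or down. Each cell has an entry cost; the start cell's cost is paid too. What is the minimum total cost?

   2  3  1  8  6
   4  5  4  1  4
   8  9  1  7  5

20

Best path: (0,0)→(0,1)→(0,2)→(1,2)→(1,3)→(1,4)→(2,4)
Cost: 2 + 3 + 1 + 4 + 1 + 4 + 5 = 20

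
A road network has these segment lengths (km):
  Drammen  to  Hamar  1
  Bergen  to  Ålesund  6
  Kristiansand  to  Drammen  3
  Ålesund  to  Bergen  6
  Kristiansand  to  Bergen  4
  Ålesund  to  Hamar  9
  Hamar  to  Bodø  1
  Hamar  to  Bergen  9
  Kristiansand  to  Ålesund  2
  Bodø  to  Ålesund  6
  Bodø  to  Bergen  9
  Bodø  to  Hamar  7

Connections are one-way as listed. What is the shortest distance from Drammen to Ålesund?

8

Candidate routes:
Drammen → Hamar → Bergen → Ålesund: 1 + 9 + 6 = 16
Drammen → Hamar → Bodø → Ålesund: 1 + 1 + 6 = 8
Drammen → Hamar → Bodø → Bergen → Ålesund: 1 + 1 + 9 + 6 = 17
Shortest: 8 km.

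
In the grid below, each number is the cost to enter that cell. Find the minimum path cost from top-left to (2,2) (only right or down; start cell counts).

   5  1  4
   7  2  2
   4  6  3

Best path: [0,0] [0,1] [1,1] [1,2] [2,2]
Cost: 5 + 1 + 2 + 2 + 3 = 13
(Top row then right column would cost 15.)

13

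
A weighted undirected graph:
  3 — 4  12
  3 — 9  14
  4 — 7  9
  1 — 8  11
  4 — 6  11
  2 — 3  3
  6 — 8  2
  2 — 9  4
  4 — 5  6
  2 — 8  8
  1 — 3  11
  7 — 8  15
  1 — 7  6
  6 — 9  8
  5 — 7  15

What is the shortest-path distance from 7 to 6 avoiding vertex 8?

20

Some routes from 7 to 6 avoiding 8:
7 → 1 → 3 → 2 → 9 → 6: 6 + 11 + 3 + 4 + 8 = 32
7 → 5 → 4 → 6: 15 + 6 + 11 = 32
7 → 4 → 6: 9 + 11 = 20
Best route has total 20.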